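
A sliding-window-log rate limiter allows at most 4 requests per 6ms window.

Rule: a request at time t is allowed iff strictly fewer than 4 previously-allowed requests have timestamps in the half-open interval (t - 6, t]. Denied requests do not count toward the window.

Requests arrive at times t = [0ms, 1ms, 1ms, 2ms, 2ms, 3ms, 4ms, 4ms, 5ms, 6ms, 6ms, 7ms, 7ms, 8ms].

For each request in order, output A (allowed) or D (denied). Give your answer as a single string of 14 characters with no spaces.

Tracking allowed requests in the window:
  req#1 t=0ms: ALLOW
  req#2 t=1ms: ALLOW
  req#3 t=1ms: ALLOW
  req#4 t=2ms: ALLOW
  req#5 t=2ms: DENY
  req#6 t=3ms: DENY
  req#7 t=4ms: DENY
  req#8 t=4ms: DENY
  req#9 t=5ms: DENY
  req#10 t=6ms: ALLOW
  req#11 t=6ms: DENY
  req#12 t=7ms: ALLOW
  req#13 t=7ms: ALLOW
  req#14 t=8ms: ALLOW

Answer: AAAADDDDDADAAA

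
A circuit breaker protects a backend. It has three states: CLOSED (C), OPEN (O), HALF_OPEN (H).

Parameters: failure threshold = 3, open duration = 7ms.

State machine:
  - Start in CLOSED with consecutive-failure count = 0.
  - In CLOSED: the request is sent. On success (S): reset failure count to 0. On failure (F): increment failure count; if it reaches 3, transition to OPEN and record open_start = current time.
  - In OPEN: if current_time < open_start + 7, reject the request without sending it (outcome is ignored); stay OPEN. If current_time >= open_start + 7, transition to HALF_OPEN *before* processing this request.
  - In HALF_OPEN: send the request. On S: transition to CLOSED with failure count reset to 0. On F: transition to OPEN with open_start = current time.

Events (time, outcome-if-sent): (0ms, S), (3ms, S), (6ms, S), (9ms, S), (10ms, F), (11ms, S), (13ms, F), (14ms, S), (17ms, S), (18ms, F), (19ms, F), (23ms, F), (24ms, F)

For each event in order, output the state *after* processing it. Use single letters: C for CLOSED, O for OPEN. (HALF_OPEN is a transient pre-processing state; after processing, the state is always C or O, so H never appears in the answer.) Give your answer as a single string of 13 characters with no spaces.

State after each event:
  event#1 t=0ms outcome=S: state=CLOSED
  event#2 t=3ms outcome=S: state=CLOSED
  event#3 t=6ms outcome=S: state=CLOSED
  event#4 t=9ms outcome=S: state=CLOSED
  event#5 t=10ms outcome=F: state=CLOSED
  event#6 t=11ms outcome=S: state=CLOSED
  event#7 t=13ms outcome=F: state=CLOSED
  event#8 t=14ms outcome=S: state=CLOSED
  event#9 t=17ms outcome=S: state=CLOSED
  event#10 t=18ms outcome=F: state=CLOSED
  event#11 t=19ms outcome=F: state=CLOSED
  event#12 t=23ms outcome=F: state=OPEN
  event#13 t=24ms outcome=F: state=OPEN

Answer: CCCCCCCCCCCOO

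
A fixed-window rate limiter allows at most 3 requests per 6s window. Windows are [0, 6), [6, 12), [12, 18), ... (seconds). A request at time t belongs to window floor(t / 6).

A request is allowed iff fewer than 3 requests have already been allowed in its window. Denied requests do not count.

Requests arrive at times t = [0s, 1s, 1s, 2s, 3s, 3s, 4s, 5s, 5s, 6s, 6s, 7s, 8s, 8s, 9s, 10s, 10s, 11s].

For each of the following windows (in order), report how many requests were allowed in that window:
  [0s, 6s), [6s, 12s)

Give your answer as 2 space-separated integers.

Answer: 3 3

Derivation:
Processing requests:
  req#1 t=0s (window 0): ALLOW
  req#2 t=1s (window 0): ALLOW
  req#3 t=1s (window 0): ALLOW
  req#4 t=2s (window 0): DENY
  req#5 t=3s (window 0): DENY
  req#6 t=3s (window 0): DENY
  req#7 t=4s (window 0): DENY
  req#8 t=5s (window 0): DENY
  req#9 t=5s (window 0): DENY
  req#10 t=6s (window 1): ALLOW
  req#11 t=6s (window 1): ALLOW
  req#12 t=7s (window 1): ALLOW
  req#13 t=8s (window 1): DENY
  req#14 t=8s (window 1): DENY
  req#15 t=9s (window 1): DENY
  req#16 t=10s (window 1): DENY
  req#17 t=10s (window 1): DENY
  req#18 t=11s (window 1): DENY

Allowed counts by window: 3 3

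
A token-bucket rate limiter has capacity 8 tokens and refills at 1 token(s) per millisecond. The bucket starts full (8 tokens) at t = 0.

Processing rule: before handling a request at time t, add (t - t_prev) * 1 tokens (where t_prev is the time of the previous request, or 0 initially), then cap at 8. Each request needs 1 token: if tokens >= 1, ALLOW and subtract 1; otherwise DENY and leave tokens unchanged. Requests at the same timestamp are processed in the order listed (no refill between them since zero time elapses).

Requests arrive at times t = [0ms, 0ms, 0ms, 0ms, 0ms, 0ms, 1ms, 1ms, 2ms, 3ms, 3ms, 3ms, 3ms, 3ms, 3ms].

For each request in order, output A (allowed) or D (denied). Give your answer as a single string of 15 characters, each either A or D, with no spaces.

Answer: AAAAAAAAAAADDDD

Derivation:
Simulating step by step:
  req#1 t=0ms: ALLOW
  req#2 t=0ms: ALLOW
  req#3 t=0ms: ALLOW
  req#4 t=0ms: ALLOW
  req#5 t=0ms: ALLOW
  req#6 t=0ms: ALLOW
  req#7 t=1ms: ALLOW
  req#8 t=1ms: ALLOW
  req#9 t=2ms: ALLOW
  req#10 t=3ms: ALLOW
  req#11 t=3ms: ALLOW
  req#12 t=3ms: DENY
  req#13 t=3ms: DENY
  req#14 t=3ms: DENY
  req#15 t=3ms: DENY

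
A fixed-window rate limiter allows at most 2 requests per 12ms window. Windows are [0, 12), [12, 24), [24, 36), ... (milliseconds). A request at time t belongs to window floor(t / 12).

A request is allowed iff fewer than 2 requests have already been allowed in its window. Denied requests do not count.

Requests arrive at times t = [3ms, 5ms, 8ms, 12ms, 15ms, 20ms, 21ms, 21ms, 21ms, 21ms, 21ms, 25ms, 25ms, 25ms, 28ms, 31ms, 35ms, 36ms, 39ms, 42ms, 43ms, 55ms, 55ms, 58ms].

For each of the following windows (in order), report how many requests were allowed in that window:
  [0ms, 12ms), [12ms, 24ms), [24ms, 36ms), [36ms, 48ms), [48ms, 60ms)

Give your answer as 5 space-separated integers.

Processing requests:
  req#1 t=3ms (window 0): ALLOW
  req#2 t=5ms (window 0): ALLOW
  req#3 t=8ms (window 0): DENY
  req#4 t=12ms (window 1): ALLOW
  req#5 t=15ms (window 1): ALLOW
  req#6 t=20ms (window 1): DENY
  req#7 t=21ms (window 1): DENY
  req#8 t=21ms (window 1): DENY
  req#9 t=21ms (window 1): DENY
  req#10 t=21ms (window 1): DENY
  req#11 t=21ms (window 1): DENY
  req#12 t=25ms (window 2): ALLOW
  req#13 t=25ms (window 2): ALLOW
  req#14 t=25ms (window 2): DENY
  req#15 t=28ms (window 2): DENY
  req#16 t=31ms (window 2): DENY
  req#17 t=35ms (window 2): DENY
  req#18 t=36ms (window 3): ALLOW
  req#19 t=39ms (window 3): ALLOW
  req#20 t=42ms (window 3): DENY
  req#21 t=43ms (window 3): DENY
  req#22 t=55ms (window 4): ALLOW
  req#23 t=55ms (window 4): ALLOW
  req#24 t=58ms (window 4): DENY

Allowed counts by window: 2 2 2 2 2

Answer: 2 2 2 2 2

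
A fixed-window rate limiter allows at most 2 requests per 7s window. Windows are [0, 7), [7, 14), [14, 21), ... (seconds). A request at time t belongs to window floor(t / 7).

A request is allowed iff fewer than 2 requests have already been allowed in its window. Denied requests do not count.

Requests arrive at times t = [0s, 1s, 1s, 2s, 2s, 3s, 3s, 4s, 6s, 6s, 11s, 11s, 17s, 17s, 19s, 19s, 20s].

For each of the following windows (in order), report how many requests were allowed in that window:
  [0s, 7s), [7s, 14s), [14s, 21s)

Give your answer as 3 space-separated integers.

Processing requests:
  req#1 t=0s (window 0): ALLOW
  req#2 t=1s (window 0): ALLOW
  req#3 t=1s (window 0): DENY
  req#4 t=2s (window 0): DENY
  req#5 t=2s (window 0): DENY
  req#6 t=3s (window 0): DENY
  req#7 t=3s (window 0): DENY
  req#8 t=4s (window 0): DENY
  req#9 t=6s (window 0): DENY
  req#10 t=6s (window 0): DENY
  req#11 t=11s (window 1): ALLOW
  req#12 t=11s (window 1): ALLOW
  req#13 t=17s (window 2): ALLOW
  req#14 t=17s (window 2): ALLOW
  req#15 t=19s (window 2): DENY
  req#16 t=19s (window 2): DENY
  req#17 t=20s (window 2): DENY

Allowed counts by window: 2 2 2

Answer: 2 2 2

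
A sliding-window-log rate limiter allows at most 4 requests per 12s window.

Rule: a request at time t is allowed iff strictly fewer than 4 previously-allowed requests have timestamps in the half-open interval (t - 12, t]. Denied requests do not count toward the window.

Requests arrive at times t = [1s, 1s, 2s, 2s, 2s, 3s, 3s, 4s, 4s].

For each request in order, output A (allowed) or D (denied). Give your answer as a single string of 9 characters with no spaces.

Tracking allowed requests in the window:
  req#1 t=1s: ALLOW
  req#2 t=1s: ALLOW
  req#3 t=2s: ALLOW
  req#4 t=2s: ALLOW
  req#5 t=2s: DENY
  req#6 t=3s: DENY
  req#7 t=3s: DENY
  req#8 t=4s: DENY
  req#9 t=4s: DENY

Answer: AAAADDDDD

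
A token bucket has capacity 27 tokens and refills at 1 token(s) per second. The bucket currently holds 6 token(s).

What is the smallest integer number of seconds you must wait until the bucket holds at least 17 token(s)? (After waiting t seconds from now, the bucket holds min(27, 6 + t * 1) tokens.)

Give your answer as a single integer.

Need 6 + t * 1 >= 17, so t >= 11/1.
Smallest integer t = ceil(11/1) = 11.

Answer: 11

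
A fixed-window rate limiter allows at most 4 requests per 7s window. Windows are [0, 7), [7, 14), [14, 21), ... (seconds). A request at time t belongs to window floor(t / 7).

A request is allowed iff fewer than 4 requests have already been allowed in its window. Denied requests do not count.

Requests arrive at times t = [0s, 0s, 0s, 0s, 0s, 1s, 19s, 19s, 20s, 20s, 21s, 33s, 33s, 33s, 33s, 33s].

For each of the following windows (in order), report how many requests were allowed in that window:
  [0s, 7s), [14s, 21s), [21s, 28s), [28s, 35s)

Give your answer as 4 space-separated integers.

Processing requests:
  req#1 t=0s (window 0): ALLOW
  req#2 t=0s (window 0): ALLOW
  req#3 t=0s (window 0): ALLOW
  req#4 t=0s (window 0): ALLOW
  req#5 t=0s (window 0): DENY
  req#6 t=1s (window 0): DENY
  req#7 t=19s (window 2): ALLOW
  req#8 t=19s (window 2): ALLOW
  req#9 t=20s (window 2): ALLOW
  req#10 t=20s (window 2): ALLOW
  req#11 t=21s (window 3): ALLOW
  req#12 t=33s (window 4): ALLOW
  req#13 t=33s (window 4): ALLOW
  req#14 t=33s (window 4): ALLOW
  req#15 t=33s (window 4): ALLOW
  req#16 t=33s (window 4): DENY

Allowed counts by window: 4 4 1 4

Answer: 4 4 1 4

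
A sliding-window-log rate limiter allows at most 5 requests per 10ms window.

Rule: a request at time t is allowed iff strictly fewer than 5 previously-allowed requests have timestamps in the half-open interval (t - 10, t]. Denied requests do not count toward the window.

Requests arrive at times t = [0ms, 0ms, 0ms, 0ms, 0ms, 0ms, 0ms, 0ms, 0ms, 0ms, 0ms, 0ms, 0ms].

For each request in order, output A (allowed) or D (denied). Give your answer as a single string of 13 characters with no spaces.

Answer: AAAAADDDDDDDD

Derivation:
Tracking allowed requests in the window:
  req#1 t=0ms: ALLOW
  req#2 t=0ms: ALLOW
  req#3 t=0ms: ALLOW
  req#4 t=0ms: ALLOW
  req#5 t=0ms: ALLOW
  req#6 t=0ms: DENY
  req#7 t=0ms: DENY
  req#8 t=0ms: DENY
  req#9 t=0ms: DENY
  req#10 t=0ms: DENY
  req#11 t=0ms: DENY
  req#12 t=0ms: DENY
  req#13 t=0ms: DENY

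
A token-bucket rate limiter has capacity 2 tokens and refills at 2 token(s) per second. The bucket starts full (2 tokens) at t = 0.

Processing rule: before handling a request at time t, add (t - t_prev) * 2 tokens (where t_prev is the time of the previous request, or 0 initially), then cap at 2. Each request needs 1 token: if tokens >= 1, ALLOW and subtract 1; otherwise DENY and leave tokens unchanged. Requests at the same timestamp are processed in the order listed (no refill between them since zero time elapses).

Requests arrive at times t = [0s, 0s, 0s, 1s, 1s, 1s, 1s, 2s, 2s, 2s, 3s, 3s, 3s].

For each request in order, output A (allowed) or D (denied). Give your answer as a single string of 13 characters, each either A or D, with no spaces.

Simulating step by step:
  req#1 t=0s: ALLOW
  req#2 t=0s: ALLOW
  req#3 t=0s: DENY
  req#4 t=1s: ALLOW
  req#5 t=1s: ALLOW
  req#6 t=1s: DENY
  req#7 t=1s: DENY
  req#8 t=2s: ALLOW
  req#9 t=2s: ALLOW
  req#10 t=2s: DENY
  req#11 t=3s: ALLOW
  req#12 t=3s: ALLOW
  req#13 t=3s: DENY

Answer: AADAADDAADAAD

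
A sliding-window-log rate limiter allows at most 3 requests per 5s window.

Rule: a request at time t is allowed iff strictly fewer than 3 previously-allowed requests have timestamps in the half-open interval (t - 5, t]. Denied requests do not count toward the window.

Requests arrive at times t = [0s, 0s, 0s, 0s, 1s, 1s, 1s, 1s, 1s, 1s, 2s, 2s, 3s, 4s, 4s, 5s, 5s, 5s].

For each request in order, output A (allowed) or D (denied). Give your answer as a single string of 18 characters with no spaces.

Answer: AAADDDDDDDDDDDDAAA

Derivation:
Tracking allowed requests in the window:
  req#1 t=0s: ALLOW
  req#2 t=0s: ALLOW
  req#3 t=0s: ALLOW
  req#4 t=0s: DENY
  req#5 t=1s: DENY
  req#6 t=1s: DENY
  req#7 t=1s: DENY
  req#8 t=1s: DENY
  req#9 t=1s: DENY
  req#10 t=1s: DENY
  req#11 t=2s: DENY
  req#12 t=2s: DENY
  req#13 t=3s: DENY
  req#14 t=4s: DENY
  req#15 t=4s: DENY
  req#16 t=5s: ALLOW
  req#17 t=5s: ALLOW
  req#18 t=5s: ALLOW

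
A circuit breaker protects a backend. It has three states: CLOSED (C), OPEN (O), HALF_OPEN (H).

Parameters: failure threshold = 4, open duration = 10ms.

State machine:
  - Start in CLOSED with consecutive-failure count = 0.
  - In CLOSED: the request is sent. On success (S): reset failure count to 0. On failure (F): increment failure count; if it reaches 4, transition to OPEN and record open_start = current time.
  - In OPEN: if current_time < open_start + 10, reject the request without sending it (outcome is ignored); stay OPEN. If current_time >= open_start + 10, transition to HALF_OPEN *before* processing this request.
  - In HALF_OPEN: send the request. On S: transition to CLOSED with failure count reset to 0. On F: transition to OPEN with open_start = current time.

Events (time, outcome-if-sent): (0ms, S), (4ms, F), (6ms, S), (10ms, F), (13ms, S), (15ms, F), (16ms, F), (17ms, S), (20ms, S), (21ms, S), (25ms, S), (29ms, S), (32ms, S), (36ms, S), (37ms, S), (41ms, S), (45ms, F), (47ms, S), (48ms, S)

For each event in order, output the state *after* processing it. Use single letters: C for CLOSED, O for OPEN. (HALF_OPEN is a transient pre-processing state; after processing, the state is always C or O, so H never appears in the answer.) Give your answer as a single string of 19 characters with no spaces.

State after each event:
  event#1 t=0ms outcome=S: state=CLOSED
  event#2 t=4ms outcome=F: state=CLOSED
  event#3 t=6ms outcome=S: state=CLOSED
  event#4 t=10ms outcome=F: state=CLOSED
  event#5 t=13ms outcome=S: state=CLOSED
  event#6 t=15ms outcome=F: state=CLOSED
  event#7 t=16ms outcome=F: state=CLOSED
  event#8 t=17ms outcome=S: state=CLOSED
  event#9 t=20ms outcome=S: state=CLOSED
  event#10 t=21ms outcome=S: state=CLOSED
  event#11 t=25ms outcome=S: state=CLOSED
  event#12 t=29ms outcome=S: state=CLOSED
  event#13 t=32ms outcome=S: state=CLOSED
  event#14 t=36ms outcome=S: state=CLOSED
  event#15 t=37ms outcome=S: state=CLOSED
  event#16 t=41ms outcome=S: state=CLOSED
  event#17 t=45ms outcome=F: state=CLOSED
  event#18 t=47ms outcome=S: state=CLOSED
  event#19 t=48ms outcome=S: state=CLOSED

Answer: CCCCCCCCCCCCCCCCCCC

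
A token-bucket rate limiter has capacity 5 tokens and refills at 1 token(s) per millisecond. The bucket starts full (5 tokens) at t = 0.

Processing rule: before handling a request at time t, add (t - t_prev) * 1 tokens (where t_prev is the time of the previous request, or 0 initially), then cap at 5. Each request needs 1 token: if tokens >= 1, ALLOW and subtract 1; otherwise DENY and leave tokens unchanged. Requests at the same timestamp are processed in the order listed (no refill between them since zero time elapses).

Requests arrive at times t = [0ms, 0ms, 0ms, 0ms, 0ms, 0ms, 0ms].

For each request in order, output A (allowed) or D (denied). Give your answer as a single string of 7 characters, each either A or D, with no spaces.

Simulating step by step:
  req#1 t=0ms: ALLOW
  req#2 t=0ms: ALLOW
  req#3 t=0ms: ALLOW
  req#4 t=0ms: ALLOW
  req#5 t=0ms: ALLOW
  req#6 t=0ms: DENY
  req#7 t=0ms: DENY

Answer: AAAAADD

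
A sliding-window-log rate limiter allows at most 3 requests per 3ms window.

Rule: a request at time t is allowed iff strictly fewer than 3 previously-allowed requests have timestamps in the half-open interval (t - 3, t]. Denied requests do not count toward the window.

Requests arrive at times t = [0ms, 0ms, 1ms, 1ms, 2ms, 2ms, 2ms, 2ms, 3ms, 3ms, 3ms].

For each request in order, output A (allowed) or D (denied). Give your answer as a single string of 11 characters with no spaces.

Answer: AAADDDDDAAD

Derivation:
Tracking allowed requests in the window:
  req#1 t=0ms: ALLOW
  req#2 t=0ms: ALLOW
  req#3 t=1ms: ALLOW
  req#4 t=1ms: DENY
  req#5 t=2ms: DENY
  req#6 t=2ms: DENY
  req#7 t=2ms: DENY
  req#8 t=2ms: DENY
  req#9 t=3ms: ALLOW
  req#10 t=3ms: ALLOW
  req#11 t=3ms: DENY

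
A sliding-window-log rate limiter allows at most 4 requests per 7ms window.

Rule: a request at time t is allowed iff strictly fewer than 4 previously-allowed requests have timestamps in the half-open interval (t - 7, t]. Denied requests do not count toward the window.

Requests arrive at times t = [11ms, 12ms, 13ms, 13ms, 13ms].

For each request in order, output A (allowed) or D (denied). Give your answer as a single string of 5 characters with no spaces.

Answer: AAAAD

Derivation:
Tracking allowed requests in the window:
  req#1 t=11ms: ALLOW
  req#2 t=12ms: ALLOW
  req#3 t=13ms: ALLOW
  req#4 t=13ms: ALLOW
  req#5 t=13ms: DENY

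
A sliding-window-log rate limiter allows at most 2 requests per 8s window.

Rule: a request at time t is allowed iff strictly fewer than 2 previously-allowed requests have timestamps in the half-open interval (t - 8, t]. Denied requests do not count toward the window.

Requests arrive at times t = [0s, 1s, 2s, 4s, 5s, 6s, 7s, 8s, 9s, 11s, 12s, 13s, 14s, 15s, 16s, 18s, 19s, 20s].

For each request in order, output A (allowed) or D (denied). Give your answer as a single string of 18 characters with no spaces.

Answer: AADDDDDAADDDDDAADD

Derivation:
Tracking allowed requests in the window:
  req#1 t=0s: ALLOW
  req#2 t=1s: ALLOW
  req#3 t=2s: DENY
  req#4 t=4s: DENY
  req#5 t=5s: DENY
  req#6 t=6s: DENY
  req#7 t=7s: DENY
  req#8 t=8s: ALLOW
  req#9 t=9s: ALLOW
  req#10 t=11s: DENY
  req#11 t=12s: DENY
  req#12 t=13s: DENY
  req#13 t=14s: DENY
  req#14 t=15s: DENY
  req#15 t=16s: ALLOW
  req#16 t=18s: ALLOW
  req#17 t=19s: DENY
  req#18 t=20s: DENY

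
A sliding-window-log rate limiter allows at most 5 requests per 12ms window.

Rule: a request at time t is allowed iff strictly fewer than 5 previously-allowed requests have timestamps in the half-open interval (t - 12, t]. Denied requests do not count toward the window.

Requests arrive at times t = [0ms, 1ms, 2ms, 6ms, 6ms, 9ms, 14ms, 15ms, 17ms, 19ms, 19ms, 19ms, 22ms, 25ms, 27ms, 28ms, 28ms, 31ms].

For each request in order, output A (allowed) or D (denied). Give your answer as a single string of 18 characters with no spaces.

Answer: AAAAADAAAAADDDAADA

Derivation:
Tracking allowed requests in the window:
  req#1 t=0ms: ALLOW
  req#2 t=1ms: ALLOW
  req#3 t=2ms: ALLOW
  req#4 t=6ms: ALLOW
  req#5 t=6ms: ALLOW
  req#6 t=9ms: DENY
  req#7 t=14ms: ALLOW
  req#8 t=15ms: ALLOW
  req#9 t=17ms: ALLOW
  req#10 t=19ms: ALLOW
  req#11 t=19ms: ALLOW
  req#12 t=19ms: DENY
  req#13 t=22ms: DENY
  req#14 t=25ms: DENY
  req#15 t=27ms: ALLOW
  req#16 t=28ms: ALLOW
  req#17 t=28ms: DENY
  req#18 t=31ms: ALLOW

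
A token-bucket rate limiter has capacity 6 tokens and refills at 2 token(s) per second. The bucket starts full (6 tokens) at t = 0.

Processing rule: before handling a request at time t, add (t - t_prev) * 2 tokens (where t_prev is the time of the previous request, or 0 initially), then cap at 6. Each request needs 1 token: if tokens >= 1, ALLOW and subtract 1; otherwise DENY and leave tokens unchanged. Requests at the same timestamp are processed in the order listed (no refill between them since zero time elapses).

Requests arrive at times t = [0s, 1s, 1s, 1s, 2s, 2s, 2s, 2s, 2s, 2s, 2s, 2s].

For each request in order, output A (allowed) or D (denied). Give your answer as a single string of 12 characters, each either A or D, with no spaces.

Simulating step by step:
  req#1 t=0s: ALLOW
  req#2 t=1s: ALLOW
  req#3 t=1s: ALLOW
  req#4 t=1s: ALLOW
  req#5 t=2s: ALLOW
  req#6 t=2s: ALLOW
  req#7 t=2s: ALLOW
  req#8 t=2s: ALLOW
  req#9 t=2s: ALLOW
  req#10 t=2s: DENY
  req#11 t=2s: DENY
  req#12 t=2s: DENY

Answer: AAAAAAAAADDD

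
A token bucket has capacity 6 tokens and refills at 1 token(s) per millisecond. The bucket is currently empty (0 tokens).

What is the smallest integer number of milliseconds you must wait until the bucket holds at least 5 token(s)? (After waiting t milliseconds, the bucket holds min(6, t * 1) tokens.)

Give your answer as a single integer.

Need t * 1 >= 5, so t >= 5/1.
Smallest integer t = ceil(5/1) = 5.

Answer: 5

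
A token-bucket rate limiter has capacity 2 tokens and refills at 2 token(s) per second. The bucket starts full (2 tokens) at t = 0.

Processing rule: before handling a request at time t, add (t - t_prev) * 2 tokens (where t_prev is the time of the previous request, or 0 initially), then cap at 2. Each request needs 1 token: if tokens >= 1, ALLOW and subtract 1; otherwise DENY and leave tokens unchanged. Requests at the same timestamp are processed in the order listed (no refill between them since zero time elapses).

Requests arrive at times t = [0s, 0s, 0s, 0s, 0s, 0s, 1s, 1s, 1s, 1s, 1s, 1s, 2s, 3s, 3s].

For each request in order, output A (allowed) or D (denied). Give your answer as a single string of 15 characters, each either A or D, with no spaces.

Answer: AADDDDAADDDDAAA

Derivation:
Simulating step by step:
  req#1 t=0s: ALLOW
  req#2 t=0s: ALLOW
  req#3 t=0s: DENY
  req#4 t=0s: DENY
  req#5 t=0s: DENY
  req#6 t=0s: DENY
  req#7 t=1s: ALLOW
  req#8 t=1s: ALLOW
  req#9 t=1s: DENY
  req#10 t=1s: DENY
  req#11 t=1s: DENY
  req#12 t=1s: DENY
  req#13 t=2s: ALLOW
  req#14 t=3s: ALLOW
  req#15 t=3s: ALLOW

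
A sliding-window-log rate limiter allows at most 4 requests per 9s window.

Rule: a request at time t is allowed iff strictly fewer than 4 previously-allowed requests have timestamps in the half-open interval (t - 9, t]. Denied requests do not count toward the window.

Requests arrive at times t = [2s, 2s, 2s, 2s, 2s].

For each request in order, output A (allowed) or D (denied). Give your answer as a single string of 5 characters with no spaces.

Tracking allowed requests in the window:
  req#1 t=2s: ALLOW
  req#2 t=2s: ALLOW
  req#3 t=2s: ALLOW
  req#4 t=2s: ALLOW
  req#5 t=2s: DENY

Answer: AAAAD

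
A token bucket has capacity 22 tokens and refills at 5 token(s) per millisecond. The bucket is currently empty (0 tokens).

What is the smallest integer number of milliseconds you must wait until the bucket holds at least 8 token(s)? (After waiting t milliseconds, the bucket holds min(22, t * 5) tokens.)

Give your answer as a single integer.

Answer: 2

Derivation:
Need t * 5 >= 8, so t >= 8/5.
Smallest integer t = ceil(8/5) = 2.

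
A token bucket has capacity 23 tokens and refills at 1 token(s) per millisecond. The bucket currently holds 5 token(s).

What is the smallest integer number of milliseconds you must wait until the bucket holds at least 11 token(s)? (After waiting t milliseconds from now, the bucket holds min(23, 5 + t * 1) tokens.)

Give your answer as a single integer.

Answer: 6

Derivation:
Need 5 + t * 1 >= 11, so t >= 6/1.
Smallest integer t = ceil(6/1) = 6.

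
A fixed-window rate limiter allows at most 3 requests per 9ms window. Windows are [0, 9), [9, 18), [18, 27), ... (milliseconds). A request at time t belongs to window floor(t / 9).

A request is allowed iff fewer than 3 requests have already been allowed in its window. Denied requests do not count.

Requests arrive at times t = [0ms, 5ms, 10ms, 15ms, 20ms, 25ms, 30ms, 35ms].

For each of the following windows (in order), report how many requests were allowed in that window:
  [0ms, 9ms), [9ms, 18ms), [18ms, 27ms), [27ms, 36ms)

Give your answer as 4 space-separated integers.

Answer: 2 2 2 2

Derivation:
Processing requests:
  req#1 t=0ms (window 0): ALLOW
  req#2 t=5ms (window 0): ALLOW
  req#3 t=10ms (window 1): ALLOW
  req#4 t=15ms (window 1): ALLOW
  req#5 t=20ms (window 2): ALLOW
  req#6 t=25ms (window 2): ALLOW
  req#7 t=30ms (window 3): ALLOW
  req#8 t=35ms (window 3): ALLOW

Allowed counts by window: 2 2 2 2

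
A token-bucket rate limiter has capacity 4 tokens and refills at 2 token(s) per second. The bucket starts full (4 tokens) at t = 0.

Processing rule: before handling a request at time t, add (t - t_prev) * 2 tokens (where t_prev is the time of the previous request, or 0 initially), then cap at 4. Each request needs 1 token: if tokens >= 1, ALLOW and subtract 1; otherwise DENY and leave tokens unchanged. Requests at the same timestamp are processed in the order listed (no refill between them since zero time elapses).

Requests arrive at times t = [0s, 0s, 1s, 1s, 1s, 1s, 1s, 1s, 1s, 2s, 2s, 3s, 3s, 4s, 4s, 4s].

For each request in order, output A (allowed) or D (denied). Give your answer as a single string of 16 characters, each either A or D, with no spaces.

Simulating step by step:
  req#1 t=0s: ALLOW
  req#2 t=0s: ALLOW
  req#3 t=1s: ALLOW
  req#4 t=1s: ALLOW
  req#5 t=1s: ALLOW
  req#6 t=1s: ALLOW
  req#7 t=1s: DENY
  req#8 t=1s: DENY
  req#9 t=1s: DENY
  req#10 t=2s: ALLOW
  req#11 t=2s: ALLOW
  req#12 t=3s: ALLOW
  req#13 t=3s: ALLOW
  req#14 t=4s: ALLOW
  req#15 t=4s: ALLOW
  req#16 t=4s: DENY

Answer: AAAAAADDDAAAAAAD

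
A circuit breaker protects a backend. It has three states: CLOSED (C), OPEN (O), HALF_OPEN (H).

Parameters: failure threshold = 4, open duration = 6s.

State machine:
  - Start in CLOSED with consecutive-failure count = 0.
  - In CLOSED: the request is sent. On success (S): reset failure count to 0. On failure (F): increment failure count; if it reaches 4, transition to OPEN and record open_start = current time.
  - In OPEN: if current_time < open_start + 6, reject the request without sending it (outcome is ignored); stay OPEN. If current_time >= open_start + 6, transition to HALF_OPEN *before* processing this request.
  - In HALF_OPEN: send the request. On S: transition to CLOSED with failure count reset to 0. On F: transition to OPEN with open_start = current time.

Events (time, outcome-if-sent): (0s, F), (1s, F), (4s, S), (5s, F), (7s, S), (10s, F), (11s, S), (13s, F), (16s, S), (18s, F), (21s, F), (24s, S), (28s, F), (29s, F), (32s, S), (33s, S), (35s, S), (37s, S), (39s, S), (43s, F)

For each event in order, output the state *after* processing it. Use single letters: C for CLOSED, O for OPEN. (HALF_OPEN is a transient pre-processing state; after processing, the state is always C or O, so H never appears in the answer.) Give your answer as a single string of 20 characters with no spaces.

State after each event:
  event#1 t=0s outcome=F: state=CLOSED
  event#2 t=1s outcome=F: state=CLOSED
  event#3 t=4s outcome=S: state=CLOSED
  event#4 t=5s outcome=F: state=CLOSED
  event#5 t=7s outcome=S: state=CLOSED
  event#6 t=10s outcome=F: state=CLOSED
  event#7 t=11s outcome=S: state=CLOSED
  event#8 t=13s outcome=F: state=CLOSED
  event#9 t=16s outcome=S: state=CLOSED
  event#10 t=18s outcome=F: state=CLOSED
  event#11 t=21s outcome=F: state=CLOSED
  event#12 t=24s outcome=S: state=CLOSED
  event#13 t=28s outcome=F: state=CLOSED
  event#14 t=29s outcome=F: state=CLOSED
  event#15 t=32s outcome=S: state=CLOSED
  event#16 t=33s outcome=S: state=CLOSED
  event#17 t=35s outcome=S: state=CLOSED
  event#18 t=37s outcome=S: state=CLOSED
  event#19 t=39s outcome=S: state=CLOSED
  event#20 t=43s outcome=F: state=CLOSED

Answer: CCCCCCCCCCCCCCCCCCCC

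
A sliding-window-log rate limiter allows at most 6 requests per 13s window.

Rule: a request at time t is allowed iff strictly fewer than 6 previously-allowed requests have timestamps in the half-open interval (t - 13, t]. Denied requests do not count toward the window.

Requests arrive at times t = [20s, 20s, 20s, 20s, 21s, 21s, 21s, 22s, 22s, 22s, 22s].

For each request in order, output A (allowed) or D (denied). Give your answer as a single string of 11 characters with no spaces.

Tracking allowed requests in the window:
  req#1 t=20s: ALLOW
  req#2 t=20s: ALLOW
  req#3 t=20s: ALLOW
  req#4 t=20s: ALLOW
  req#5 t=21s: ALLOW
  req#6 t=21s: ALLOW
  req#7 t=21s: DENY
  req#8 t=22s: DENY
  req#9 t=22s: DENY
  req#10 t=22s: DENY
  req#11 t=22s: DENY

Answer: AAAAAADDDDD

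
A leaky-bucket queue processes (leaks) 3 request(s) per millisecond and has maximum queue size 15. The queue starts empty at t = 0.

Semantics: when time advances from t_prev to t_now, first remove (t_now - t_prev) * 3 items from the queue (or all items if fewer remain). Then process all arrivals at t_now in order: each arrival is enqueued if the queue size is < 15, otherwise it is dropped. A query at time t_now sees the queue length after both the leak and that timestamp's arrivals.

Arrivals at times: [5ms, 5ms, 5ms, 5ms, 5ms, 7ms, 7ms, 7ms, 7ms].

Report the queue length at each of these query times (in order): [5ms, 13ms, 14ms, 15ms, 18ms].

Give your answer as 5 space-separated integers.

Answer: 5 0 0 0 0

Derivation:
Queue lengths at query times:
  query t=5ms: backlog = 5
  query t=13ms: backlog = 0
  query t=14ms: backlog = 0
  query t=15ms: backlog = 0
  query t=18ms: backlog = 0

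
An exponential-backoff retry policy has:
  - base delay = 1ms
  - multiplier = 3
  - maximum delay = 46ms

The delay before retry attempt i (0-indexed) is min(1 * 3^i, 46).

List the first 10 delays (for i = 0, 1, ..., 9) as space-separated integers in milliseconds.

Answer: 1 3 9 27 46 46 46 46 46 46

Derivation:
Computing each delay:
  i=0: min(1*3^0, 46) = 1
  i=1: min(1*3^1, 46) = 3
  i=2: min(1*3^2, 46) = 9
  i=3: min(1*3^3, 46) = 27
  i=4: min(1*3^4, 46) = 46
  i=5: min(1*3^5, 46) = 46
  i=6: min(1*3^6, 46) = 46
  i=7: min(1*3^7, 46) = 46
  i=8: min(1*3^8, 46) = 46
  i=9: min(1*3^9, 46) = 46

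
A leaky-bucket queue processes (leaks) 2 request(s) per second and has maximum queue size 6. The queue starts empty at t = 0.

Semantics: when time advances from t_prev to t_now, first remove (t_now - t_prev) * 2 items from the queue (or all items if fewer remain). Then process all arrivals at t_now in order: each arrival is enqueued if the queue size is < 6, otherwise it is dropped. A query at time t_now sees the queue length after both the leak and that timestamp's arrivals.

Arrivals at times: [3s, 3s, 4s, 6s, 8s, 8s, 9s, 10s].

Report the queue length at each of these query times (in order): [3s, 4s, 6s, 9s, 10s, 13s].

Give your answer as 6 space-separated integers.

Answer: 2 1 1 1 1 0

Derivation:
Queue lengths at query times:
  query t=3s: backlog = 2
  query t=4s: backlog = 1
  query t=6s: backlog = 1
  query t=9s: backlog = 1
  query t=10s: backlog = 1
  query t=13s: backlog = 0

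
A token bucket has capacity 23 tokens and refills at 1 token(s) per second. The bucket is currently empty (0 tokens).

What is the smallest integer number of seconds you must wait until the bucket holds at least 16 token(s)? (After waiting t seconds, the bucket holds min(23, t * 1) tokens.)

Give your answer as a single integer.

Need t * 1 >= 16, so t >= 16/1.
Smallest integer t = ceil(16/1) = 16.

Answer: 16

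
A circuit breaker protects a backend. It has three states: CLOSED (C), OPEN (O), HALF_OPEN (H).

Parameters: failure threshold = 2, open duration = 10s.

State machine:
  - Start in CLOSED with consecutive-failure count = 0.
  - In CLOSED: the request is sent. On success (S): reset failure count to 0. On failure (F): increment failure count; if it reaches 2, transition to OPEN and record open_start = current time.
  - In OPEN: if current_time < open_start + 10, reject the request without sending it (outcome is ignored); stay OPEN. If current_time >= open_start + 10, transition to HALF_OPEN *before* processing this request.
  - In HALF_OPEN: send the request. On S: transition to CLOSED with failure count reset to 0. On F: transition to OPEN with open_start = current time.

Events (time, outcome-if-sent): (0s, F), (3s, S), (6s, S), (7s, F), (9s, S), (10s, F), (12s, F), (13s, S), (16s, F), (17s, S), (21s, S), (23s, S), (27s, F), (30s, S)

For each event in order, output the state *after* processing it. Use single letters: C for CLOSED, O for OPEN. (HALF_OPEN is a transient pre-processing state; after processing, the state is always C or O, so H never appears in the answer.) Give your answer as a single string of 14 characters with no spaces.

State after each event:
  event#1 t=0s outcome=F: state=CLOSED
  event#2 t=3s outcome=S: state=CLOSED
  event#3 t=6s outcome=S: state=CLOSED
  event#4 t=7s outcome=F: state=CLOSED
  event#5 t=9s outcome=S: state=CLOSED
  event#6 t=10s outcome=F: state=CLOSED
  event#7 t=12s outcome=F: state=OPEN
  event#8 t=13s outcome=S: state=OPEN
  event#9 t=16s outcome=F: state=OPEN
  event#10 t=17s outcome=S: state=OPEN
  event#11 t=21s outcome=S: state=OPEN
  event#12 t=23s outcome=S: state=CLOSED
  event#13 t=27s outcome=F: state=CLOSED
  event#14 t=30s outcome=S: state=CLOSED

Answer: CCCCCCOOOOOCCC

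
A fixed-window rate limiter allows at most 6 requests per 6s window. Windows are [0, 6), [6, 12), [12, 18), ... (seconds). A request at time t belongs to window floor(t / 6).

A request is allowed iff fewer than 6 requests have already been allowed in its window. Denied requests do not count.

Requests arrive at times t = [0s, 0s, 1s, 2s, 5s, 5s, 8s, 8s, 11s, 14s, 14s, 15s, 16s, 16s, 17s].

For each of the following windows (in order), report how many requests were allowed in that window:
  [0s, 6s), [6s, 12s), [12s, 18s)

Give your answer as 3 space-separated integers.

Processing requests:
  req#1 t=0s (window 0): ALLOW
  req#2 t=0s (window 0): ALLOW
  req#3 t=1s (window 0): ALLOW
  req#4 t=2s (window 0): ALLOW
  req#5 t=5s (window 0): ALLOW
  req#6 t=5s (window 0): ALLOW
  req#7 t=8s (window 1): ALLOW
  req#8 t=8s (window 1): ALLOW
  req#9 t=11s (window 1): ALLOW
  req#10 t=14s (window 2): ALLOW
  req#11 t=14s (window 2): ALLOW
  req#12 t=15s (window 2): ALLOW
  req#13 t=16s (window 2): ALLOW
  req#14 t=16s (window 2): ALLOW
  req#15 t=17s (window 2): ALLOW

Allowed counts by window: 6 3 6

Answer: 6 3 6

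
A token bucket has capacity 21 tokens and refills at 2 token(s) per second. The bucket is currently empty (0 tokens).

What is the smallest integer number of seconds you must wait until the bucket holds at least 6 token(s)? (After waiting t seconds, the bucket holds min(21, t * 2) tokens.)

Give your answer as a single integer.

Answer: 3

Derivation:
Need t * 2 >= 6, so t >= 6/2.
Smallest integer t = ceil(6/2) = 3.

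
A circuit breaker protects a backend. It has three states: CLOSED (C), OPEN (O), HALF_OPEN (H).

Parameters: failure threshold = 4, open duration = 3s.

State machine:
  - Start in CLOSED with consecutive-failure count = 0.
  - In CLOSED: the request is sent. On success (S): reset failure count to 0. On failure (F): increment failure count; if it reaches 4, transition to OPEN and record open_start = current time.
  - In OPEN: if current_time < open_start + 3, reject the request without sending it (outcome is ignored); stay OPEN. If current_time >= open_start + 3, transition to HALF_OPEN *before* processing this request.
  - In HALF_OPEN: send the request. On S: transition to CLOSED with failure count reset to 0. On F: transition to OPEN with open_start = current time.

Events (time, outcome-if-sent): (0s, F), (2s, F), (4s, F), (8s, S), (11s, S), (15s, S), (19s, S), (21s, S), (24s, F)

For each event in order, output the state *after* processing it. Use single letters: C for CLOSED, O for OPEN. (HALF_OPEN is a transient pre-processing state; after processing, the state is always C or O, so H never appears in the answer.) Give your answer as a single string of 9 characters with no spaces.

Answer: CCCCCCCCC

Derivation:
State after each event:
  event#1 t=0s outcome=F: state=CLOSED
  event#2 t=2s outcome=F: state=CLOSED
  event#3 t=4s outcome=F: state=CLOSED
  event#4 t=8s outcome=S: state=CLOSED
  event#5 t=11s outcome=S: state=CLOSED
  event#6 t=15s outcome=S: state=CLOSED
  event#7 t=19s outcome=S: state=CLOSED
  event#8 t=21s outcome=S: state=CLOSED
  event#9 t=24s outcome=F: state=CLOSED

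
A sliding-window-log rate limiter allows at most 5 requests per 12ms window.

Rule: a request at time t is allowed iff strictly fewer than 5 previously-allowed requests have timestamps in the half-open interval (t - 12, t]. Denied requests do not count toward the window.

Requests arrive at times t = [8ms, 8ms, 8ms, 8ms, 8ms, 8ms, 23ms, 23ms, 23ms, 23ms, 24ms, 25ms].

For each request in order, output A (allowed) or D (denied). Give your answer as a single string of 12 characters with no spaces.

Answer: AAAAADAAAAAD

Derivation:
Tracking allowed requests in the window:
  req#1 t=8ms: ALLOW
  req#2 t=8ms: ALLOW
  req#3 t=8ms: ALLOW
  req#4 t=8ms: ALLOW
  req#5 t=8ms: ALLOW
  req#6 t=8ms: DENY
  req#7 t=23ms: ALLOW
  req#8 t=23ms: ALLOW
  req#9 t=23ms: ALLOW
  req#10 t=23ms: ALLOW
  req#11 t=24ms: ALLOW
  req#12 t=25ms: DENY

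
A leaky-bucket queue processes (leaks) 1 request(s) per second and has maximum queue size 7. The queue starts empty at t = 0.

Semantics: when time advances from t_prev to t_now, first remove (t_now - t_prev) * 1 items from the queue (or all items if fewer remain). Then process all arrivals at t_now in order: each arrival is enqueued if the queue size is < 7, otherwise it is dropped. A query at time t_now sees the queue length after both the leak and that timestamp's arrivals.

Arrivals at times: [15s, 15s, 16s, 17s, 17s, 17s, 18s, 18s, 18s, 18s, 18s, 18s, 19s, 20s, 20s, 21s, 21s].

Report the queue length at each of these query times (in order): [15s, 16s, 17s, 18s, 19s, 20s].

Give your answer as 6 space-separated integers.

Answer: 2 2 4 7 7 7

Derivation:
Queue lengths at query times:
  query t=15s: backlog = 2
  query t=16s: backlog = 2
  query t=17s: backlog = 4
  query t=18s: backlog = 7
  query t=19s: backlog = 7
  query t=20s: backlog = 7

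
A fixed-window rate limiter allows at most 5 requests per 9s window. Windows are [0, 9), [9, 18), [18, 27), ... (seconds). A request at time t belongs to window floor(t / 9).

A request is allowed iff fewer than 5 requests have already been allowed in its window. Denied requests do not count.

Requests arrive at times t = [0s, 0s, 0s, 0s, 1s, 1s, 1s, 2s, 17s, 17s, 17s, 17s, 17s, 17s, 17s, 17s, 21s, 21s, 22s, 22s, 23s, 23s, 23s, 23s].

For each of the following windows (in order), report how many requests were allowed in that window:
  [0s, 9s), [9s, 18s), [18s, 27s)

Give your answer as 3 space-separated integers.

Processing requests:
  req#1 t=0s (window 0): ALLOW
  req#2 t=0s (window 0): ALLOW
  req#3 t=0s (window 0): ALLOW
  req#4 t=0s (window 0): ALLOW
  req#5 t=1s (window 0): ALLOW
  req#6 t=1s (window 0): DENY
  req#7 t=1s (window 0): DENY
  req#8 t=2s (window 0): DENY
  req#9 t=17s (window 1): ALLOW
  req#10 t=17s (window 1): ALLOW
  req#11 t=17s (window 1): ALLOW
  req#12 t=17s (window 1): ALLOW
  req#13 t=17s (window 1): ALLOW
  req#14 t=17s (window 1): DENY
  req#15 t=17s (window 1): DENY
  req#16 t=17s (window 1): DENY
  req#17 t=21s (window 2): ALLOW
  req#18 t=21s (window 2): ALLOW
  req#19 t=22s (window 2): ALLOW
  req#20 t=22s (window 2): ALLOW
  req#21 t=23s (window 2): ALLOW
  req#22 t=23s (window 2): DENY
  req#23 t=23s (window 2): DENY
  req#24 t=23s (window 2): DENY

Allowed counts by window: 5 5 5

Answer: 5 5 5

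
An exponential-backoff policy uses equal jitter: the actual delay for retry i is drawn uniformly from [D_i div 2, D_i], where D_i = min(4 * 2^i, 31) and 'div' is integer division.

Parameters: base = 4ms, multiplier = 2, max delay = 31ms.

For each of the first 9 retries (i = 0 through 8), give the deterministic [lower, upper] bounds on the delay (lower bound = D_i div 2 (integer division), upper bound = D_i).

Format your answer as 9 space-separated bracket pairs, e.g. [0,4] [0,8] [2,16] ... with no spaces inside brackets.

Computing bounds per retry:
  i=0: D_i=min(4*2^0,31)=4, bounds=[2,4]
  i=1: D_i=min(4*2^1,31)=8, bounds=[4,8]
  i=2: D_i=min(4*2^2,31)=16, bounds=[8,16]
  i=3: D_i=min(4*2^3,31)=31, bounds=[15,31]
  i=4: D_i=min(4*2^4,31)=31, bounds=[15,31]
  i=5: D_i=min(4*2^5,31)=31, bounds=[15,31]
  i=6: D_i=min(4*2^6,31)=31, bounds=[15,31]
  i=7: D_i=min(4*2^7,31)=31, bounds=[15,31]
  i=8: D_i=min(4*2^8,31)=31, bounds=[15,31]

Answer: [2,4] [4,8] [8,16] [15,31] [15,31] [15,31] [15,31] [15,31] [15,31]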